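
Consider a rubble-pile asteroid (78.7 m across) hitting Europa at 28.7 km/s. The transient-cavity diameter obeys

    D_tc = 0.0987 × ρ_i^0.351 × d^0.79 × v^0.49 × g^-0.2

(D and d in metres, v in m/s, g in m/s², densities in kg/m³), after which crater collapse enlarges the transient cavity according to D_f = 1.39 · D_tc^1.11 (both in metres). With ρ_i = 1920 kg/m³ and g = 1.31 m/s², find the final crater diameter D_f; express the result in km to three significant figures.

v = 28700 m/s.
ρ_i^0.351 = 1920^0.351 = 14.20
d^0.79 = 78.7^0.79 = 31.46
v^0.49 = 28700^0.49 = 152.9
g^-0.2 = 1.31^-0.2 = 0.9474
D_tc = 0.0987 × 14.20 × 31.46 × 152.9 × 0.9474 = 6387 m
D_f = 1.39 × (6387)^1.11 = 23275 m
     = 23.28 km

D_f ≈ 23.3 km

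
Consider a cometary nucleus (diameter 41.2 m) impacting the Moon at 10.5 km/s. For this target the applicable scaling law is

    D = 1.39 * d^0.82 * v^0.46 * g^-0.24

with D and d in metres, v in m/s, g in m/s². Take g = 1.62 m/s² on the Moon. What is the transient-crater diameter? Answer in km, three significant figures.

In SI units: v = 10500 m/s.
d^0.82 = 41.2^0.82 = 21.10
v^0.46 = 10500^0.46 = 70.75
g^-0.24 = 1.62^-0.24 = 0.8907
D = 1.39 × 21.10 × 70.75 × 0.8907 = 1848 m
   = 1.848 km

D ≈ 1.85 km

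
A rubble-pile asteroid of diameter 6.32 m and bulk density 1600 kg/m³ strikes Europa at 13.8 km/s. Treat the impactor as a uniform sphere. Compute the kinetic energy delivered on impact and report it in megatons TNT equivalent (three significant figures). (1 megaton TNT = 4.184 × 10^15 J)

E ≈ 4.81 × 10^-3 Mt TNT

v = 13800 m/s.
Mass m = (π/6) ρ d³ = (π/6) × 1600 × (6.32)³ = 2.115 × 10^5 kg
E = ½ m v² = 0.5 × 2.115 × 10^5 × (13800)² = 2.014 × 10^13 J
   = 2.014 × 10^13 / 4.184×10^15 = 4.814 × 10^-3 Mt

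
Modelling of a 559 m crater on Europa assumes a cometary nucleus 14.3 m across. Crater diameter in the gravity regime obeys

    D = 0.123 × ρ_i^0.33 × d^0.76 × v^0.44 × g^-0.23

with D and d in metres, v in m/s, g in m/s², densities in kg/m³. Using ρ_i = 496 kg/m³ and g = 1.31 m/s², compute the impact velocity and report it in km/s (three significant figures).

Rearranging for v: v = [D / (0.123 · 496^0.33 · 14.3^0.76 · 1.31^-0.23)]^(1/0.44).
496^0.33 = 7.754
14.3^0.76 = 7.552
1.31^-0.23 = 0.9398
Denominator = 0.123 × 7.754 × 7.552 × 0.9398 = 6.769
D / 6.769 = 559 / 6.769 = 82.58
v = 82.58^(1/0.44) = 82.58^2.2727 = 22724 m/s

v ≈ 22.7 km/s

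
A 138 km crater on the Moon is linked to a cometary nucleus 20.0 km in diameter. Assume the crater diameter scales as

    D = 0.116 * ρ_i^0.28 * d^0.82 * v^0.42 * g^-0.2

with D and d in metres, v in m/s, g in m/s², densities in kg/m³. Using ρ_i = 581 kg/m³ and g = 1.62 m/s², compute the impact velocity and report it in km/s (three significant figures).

v ≈ 21.1 km/s

Rearranging for v: v = [D / (0.116 · 581^0.28 · 20000^0.82 · 1.62^-0.2)]^(1/0.42).
D = 138000 m.
581^0.28 = 5.943
20000^0.82 = 3364
1.62^-0.2 = 0.9080
Denominator = 0.116 × 5.943 × 3364 × 0.9080 = 2106
D / 2106 = 138000 / 2106 = 65.53
v = 65.53^(1/0.42) = 65.53^2.381 = 21132 m/s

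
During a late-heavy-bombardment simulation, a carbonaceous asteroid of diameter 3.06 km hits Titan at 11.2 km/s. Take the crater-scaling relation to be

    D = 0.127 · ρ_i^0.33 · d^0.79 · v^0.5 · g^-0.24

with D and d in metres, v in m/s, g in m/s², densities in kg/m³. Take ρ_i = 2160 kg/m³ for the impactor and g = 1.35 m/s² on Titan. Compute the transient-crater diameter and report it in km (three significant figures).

D ≈ 89.4 km

In SI units: d = 3060 m, v = 11200 m/s.
ρ_i^0.33 = 2160^0.33 = 12.60
d^0.79 = 3060^0.79 = 567.2
v^0.5 = 11200^0.5 = 105.8
g^-0.24 = 1.35^-0.24 = 0.9305
D = 0.127 × 12.60 × 567.2 × 105.8 × 0.9305 = 89354 m
   = 89.35 km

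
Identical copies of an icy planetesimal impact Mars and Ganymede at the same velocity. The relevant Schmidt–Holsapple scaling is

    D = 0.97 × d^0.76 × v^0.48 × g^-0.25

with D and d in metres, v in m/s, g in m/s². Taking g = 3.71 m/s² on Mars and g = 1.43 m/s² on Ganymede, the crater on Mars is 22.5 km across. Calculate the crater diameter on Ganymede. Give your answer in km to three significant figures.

D ≈ 28.6 km

All impactor-dependent factors cancel in the ratio, leaving D_Ganymede/D_Mars = (g_Ganymede/g_Mars)^-0.25.
(1.43/3.71)^-0.25 = 0.3854^-0.25 = 1.269
D_Ganymede = 1.269 × 22.5 km = 28.6 km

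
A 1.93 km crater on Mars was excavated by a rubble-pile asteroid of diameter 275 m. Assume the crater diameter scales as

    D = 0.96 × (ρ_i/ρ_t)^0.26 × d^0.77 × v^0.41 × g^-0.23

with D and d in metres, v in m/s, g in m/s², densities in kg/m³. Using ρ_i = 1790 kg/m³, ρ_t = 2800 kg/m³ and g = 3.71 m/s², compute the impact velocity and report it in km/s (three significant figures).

v ≈ 8.28 km/s

Rearranging for v: v = [D / (0.96 · (1790/2800)^0.26 · 275^0.77 · 3.71^-0.23)]^(1/0.41).
D = 1930 m.
(1790/2800)^0.26 = 0.8902
275^0.77 = 75.56
3.71^-0.23 = 0.7397
Denominator = 0.96 × 0.8902 × 75.56 × 0.7397 = 47.76
D / 47.76 = 1930 / 47.76 = 40.41
v = 40.41^(1/0.41) = 40.41^2.439 = 8284 m/s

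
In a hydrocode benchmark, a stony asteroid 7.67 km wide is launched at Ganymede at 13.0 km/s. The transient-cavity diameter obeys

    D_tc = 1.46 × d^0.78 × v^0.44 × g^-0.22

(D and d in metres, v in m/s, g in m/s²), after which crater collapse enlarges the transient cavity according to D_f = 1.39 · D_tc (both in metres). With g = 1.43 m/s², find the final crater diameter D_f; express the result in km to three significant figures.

In SI: d = 7670 m, v = 13000 m/s.
d^0.78 = 7670^0.78 = 1072
v^0.44 = 13000^0.44 = 64.59
g^-0.22 = 1.43^-0.22 = 0.9243
D_tc = 1.46 × 1072 × 64.59 × 0.9243 = 93440 m
D_f = 1.39 × 93440 = 1.299 × 10^5 m
     = 129.9 km

D_f ≈ 130 km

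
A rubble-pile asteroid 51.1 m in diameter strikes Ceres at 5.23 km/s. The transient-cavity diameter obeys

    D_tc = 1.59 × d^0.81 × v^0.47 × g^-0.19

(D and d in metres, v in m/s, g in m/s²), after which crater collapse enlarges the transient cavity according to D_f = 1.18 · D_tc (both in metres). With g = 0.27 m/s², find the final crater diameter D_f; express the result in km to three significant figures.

D_f ≈ 3.26 km

v = 5230 m/s.
d^0.81 = 51.1^0.81 = 24.20
v^0.47 = 5230^0.47 = 55.94
g^-0.19 = 0.27^-0.19 = 1.282
D_tc = 1.59 × 24.20 × 55.94 × 1.282 = 2759 m
D_f = 1.18 × 2759 = 3256 m
     = 3.256 km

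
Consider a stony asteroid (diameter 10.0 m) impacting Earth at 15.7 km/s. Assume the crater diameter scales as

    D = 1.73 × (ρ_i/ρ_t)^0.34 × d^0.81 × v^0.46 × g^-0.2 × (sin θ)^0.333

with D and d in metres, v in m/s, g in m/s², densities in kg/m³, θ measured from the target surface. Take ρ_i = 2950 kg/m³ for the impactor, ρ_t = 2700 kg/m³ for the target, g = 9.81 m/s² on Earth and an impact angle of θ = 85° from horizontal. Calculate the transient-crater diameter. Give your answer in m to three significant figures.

D ≈ 620 m

In SI units: v = 15700 m/s.
(ρ_i/ρ_t)^0.34 = (2950/2700)^0.34 = 1.031
d^0.81 = 10^0.81 = 6.457
v^0.46 = 15700^0.46 = 85.14
g^-0.2 = 9.81^-0.2 = 0.6334
(sin 85°)^0.333 = 0.9962^0.333 = 0.9987
D = 1.73 × 1.031 × 6.457 × 85.14 × 0.6334 × 0.9987 = 620.3 m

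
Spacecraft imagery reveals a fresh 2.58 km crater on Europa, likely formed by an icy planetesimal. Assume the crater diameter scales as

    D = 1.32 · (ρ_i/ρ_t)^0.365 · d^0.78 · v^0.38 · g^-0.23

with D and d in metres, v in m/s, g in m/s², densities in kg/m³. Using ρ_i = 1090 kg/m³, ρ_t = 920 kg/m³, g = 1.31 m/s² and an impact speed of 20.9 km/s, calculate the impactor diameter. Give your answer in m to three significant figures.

d ≈ 130 m

Rearranging for d: d = [D / (1.32 · (1090/920)^0.365 · 20900^0.38 · 1.31^-0.23)]^(1/0.78).
D = 2580 m.
(1090/920)^0.365 = 1.064
20900^0.38 = 43.82
1.31^-0.23 = 0.9398
Denominator = 1.32 × 1.064 × 43.82 × 0.9398 = 57.84
D / 57.84 = 2580 / 57.84 = 44.61
d = 44.61^(1/0.78) = 44.61^1.2821 = 130.2 m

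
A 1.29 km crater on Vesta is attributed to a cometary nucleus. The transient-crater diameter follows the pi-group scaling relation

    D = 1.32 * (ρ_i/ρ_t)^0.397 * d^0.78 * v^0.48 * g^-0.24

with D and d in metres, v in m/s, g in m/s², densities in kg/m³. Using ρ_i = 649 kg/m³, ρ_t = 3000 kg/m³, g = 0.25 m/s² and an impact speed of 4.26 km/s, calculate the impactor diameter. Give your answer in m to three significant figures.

Rearranging for d: d = [D / (1.32 · (649/3000)^0.397 · 4260^0.48 · 0.25^-0.24)]^(1/0.78).
D = 1290 m.
(649/3000)^0.397 = 0.5446
4260^0.48 = 55.22
0.25^-0.24 = 1.395
Denominator = 1.32 × 0.5446 × 55.22 × 1.395 = 55.38
D / 55.38 = 1290 / 55.38 = 23.29
d = 23.29^(1/0.78) = 23.29^1.2821 = 56.60 m

d ≈ 56.6 m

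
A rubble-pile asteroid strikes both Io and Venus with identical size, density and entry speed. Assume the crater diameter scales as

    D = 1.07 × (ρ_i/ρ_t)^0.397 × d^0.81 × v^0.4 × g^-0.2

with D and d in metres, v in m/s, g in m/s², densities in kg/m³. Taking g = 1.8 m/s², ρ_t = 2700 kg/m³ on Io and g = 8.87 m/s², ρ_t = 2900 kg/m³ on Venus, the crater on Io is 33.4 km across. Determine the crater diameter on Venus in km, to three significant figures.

D ≈ 23.6 km

The impactor-only factors (d, v, ρ_i) cancel in the ratio, leaving D_Venus/D_Io = (g_Venus/g_Io)^-0.2 · (ρ_t,Io/ρ_t,Venus)^0.397.
(8.87/1.8)^-0.2 = 4.928^-0.2 = 0.7269
(2700/2900)^0.397 = 0.9310^0.397 = 0.9720
Ratio = 0.7269 × 0.9720 = 0.7065
D_Venus = 0.7065 × 33.4 km = 23.6 km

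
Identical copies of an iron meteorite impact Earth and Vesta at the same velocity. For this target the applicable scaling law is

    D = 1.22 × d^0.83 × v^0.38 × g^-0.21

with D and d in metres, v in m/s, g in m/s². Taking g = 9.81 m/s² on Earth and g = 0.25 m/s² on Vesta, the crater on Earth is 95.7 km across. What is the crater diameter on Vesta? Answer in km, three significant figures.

D ≈ 207 km

All impactor-dependent factors cancel in the ratio, leaving D_Vesta/D_Earth = (g_Vesta/g_Earth)^-0.21.
(0.25/9.81)^-0.21 = 0.02548^-0.21 = 2.161
D_Vesta = 2.161 × 95.7 km = 207 km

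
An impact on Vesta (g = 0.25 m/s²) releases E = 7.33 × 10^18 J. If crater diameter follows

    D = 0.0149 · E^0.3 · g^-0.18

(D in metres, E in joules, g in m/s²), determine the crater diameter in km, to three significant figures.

E^0.3 = (7.33 × 10^18)^0.3 = 4.566 × 10^5
g^-0.18 = 0.25^-0.18 = 1.283
D = 0.0149 × 4.566 × 10^5 × 1.283 = 8729 m
   = 8.729 km

D ≈ 8.73 km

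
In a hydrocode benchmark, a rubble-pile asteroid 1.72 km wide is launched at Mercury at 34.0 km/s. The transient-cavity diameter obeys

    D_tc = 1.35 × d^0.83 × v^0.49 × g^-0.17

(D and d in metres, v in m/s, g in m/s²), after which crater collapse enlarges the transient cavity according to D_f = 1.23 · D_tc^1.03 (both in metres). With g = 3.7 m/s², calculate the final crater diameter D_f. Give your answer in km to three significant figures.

D_f ≈ 151 km

In SI: d = 1720 m, v = 34000 m/s.
d^0.83 = 1720^0.83 = 484.7
v^0.49 = 34000^0.49 = 166.1
g^-0.17 = 3.7^-0.17 = 0.8006
D_tc = 1.35 × 484.7 × 166.1 × 0.8006 = 87010 m
D_f = 1.23 × (87010)^1.03 = 1.505 × 10^5 m
     = 150.5 km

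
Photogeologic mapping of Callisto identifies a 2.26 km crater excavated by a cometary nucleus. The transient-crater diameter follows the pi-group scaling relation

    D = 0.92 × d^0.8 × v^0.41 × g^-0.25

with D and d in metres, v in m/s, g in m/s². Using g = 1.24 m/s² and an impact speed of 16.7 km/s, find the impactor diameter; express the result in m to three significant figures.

d ≈ 127 m

Rearranging for d: d = [D / (0.92 · 16700^0.41 · 1.24^-0.25)]^(1/0.8).
D = 2260 m.
16700^0.41 = 53.87
1.24^-0.25 = 0.9476
Denominator = 0.92 × 53.87 × 0.9476 = 46.96
D / 46.96 = 2260 / 46.96 = 48.13
d = 48.13^(1/0.8) = 48.13^1.25 = 126.8 m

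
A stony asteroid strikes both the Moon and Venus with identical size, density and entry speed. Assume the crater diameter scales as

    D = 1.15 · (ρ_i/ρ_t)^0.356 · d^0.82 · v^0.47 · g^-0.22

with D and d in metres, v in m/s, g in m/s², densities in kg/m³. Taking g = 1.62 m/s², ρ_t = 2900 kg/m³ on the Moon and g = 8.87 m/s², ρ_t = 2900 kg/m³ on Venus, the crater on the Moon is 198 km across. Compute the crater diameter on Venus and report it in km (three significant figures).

The impactor-only factors (d, v, ρ_i) cancel in the ratio, leaving D_Venus/D_Moon = (g_Venus/g_Moon)^-0.22 · (ρ_t,Moon/ρ_t,Venus)^0.356.
(8.87/1.62)^-0.22 = 5.475^-0.22 = 0.6879
(2900/2900)^0.356 = 1.000^0.356 = 1.000
Ratio = 0.6879 × 1.000 = 0.6879
D_Venus = 0.6879 × 198 km = 136 km

D ≈ 136 km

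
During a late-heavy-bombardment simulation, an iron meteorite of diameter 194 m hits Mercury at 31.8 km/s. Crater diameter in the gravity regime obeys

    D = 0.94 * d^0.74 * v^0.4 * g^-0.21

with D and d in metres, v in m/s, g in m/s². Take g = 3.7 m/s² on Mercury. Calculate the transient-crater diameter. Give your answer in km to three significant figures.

In SI units: v = 31800 m/s.
d^0.74 = 194^0.74 = 49.31
v^0.4 = 31800^0.4 = 63.24
g^-0.21 = 3.7^-0.21 = 0.7598
D = 0.94 × 49.31 × 63.24 × 0.7598 = 2227 m
   = 2.227 km

D ≈ 2.23 km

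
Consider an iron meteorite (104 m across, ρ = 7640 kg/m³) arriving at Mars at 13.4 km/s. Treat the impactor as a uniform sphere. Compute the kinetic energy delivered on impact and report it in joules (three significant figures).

v = 13400 m/s.
Mass m = (π/6) ρ d³ = (π/6) × 7640 × (104)³ = 4.500 × 10^9 kg
E = ½ m v² = 0.5 × 4.500 × 10^9 × (13400)² = 4.040 × 10^17 J

E ≈ 4.04 × 10^17 J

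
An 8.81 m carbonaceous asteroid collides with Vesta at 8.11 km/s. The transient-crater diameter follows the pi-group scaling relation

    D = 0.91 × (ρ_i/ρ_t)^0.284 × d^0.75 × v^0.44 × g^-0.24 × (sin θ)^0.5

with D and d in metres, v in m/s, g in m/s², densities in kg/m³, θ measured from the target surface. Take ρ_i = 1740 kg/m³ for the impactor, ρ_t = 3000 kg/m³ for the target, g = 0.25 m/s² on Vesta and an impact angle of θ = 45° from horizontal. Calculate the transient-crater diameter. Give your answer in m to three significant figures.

In SI units: v = 8110 m/s.
(ρ_i/ρ_t)^0.284 = (1740/3000)^0.284 = 0.8567
d^0.75 = 8.81^0.75 = 5.114
v^0.44 = 8110^0.44 = 52.48
g^-0.24 = 0.25^-0.24 = 1.395
(sin 45°)^0.5 = 0.7071^0.5 = 0.8409
D = 0.91 × 0.8567 × 5.114 × 52.48 × 1.395 × 0.8409 = 245.4 m

D ≈ 245 m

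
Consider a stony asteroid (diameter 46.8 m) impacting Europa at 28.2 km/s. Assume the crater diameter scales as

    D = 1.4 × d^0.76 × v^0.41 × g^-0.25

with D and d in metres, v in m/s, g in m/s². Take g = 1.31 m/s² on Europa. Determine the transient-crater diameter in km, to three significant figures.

D ≈ 1.62 km

In SI units: v = 28200 m/s.
d^0.76 = 46.8^0.76 = 18.59
v^0.41 = 28200^0.41 = 66.77
g^-0.25 = 1.31^-0.25 = 0.9347
D = 1.4 × 18.59 × 66.77 × 0.9347 = 1624 m
   = 1.624 km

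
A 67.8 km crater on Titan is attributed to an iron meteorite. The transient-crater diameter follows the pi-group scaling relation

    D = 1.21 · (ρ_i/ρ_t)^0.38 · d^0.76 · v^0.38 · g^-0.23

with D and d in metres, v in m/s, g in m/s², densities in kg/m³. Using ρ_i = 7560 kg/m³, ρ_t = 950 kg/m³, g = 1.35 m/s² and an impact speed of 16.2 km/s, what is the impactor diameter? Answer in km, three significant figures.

Rearranging for d: d = [D / (1.21 · (7560/950)^0.38 · 16200^0.38 · 1.35^-0.23)]^(1/0.76).
D = 67800 m.
(7560/950)^0.38 = 2.199
16200^0.38 = 39.78
1.35^-0.23 = 0.9333
Denominator = 1.21 × 2.199 × 39.78 × 0.9333 = 98.79
D / 98.79 = 67800 / 98.79 = 686.3
d = 686.3^(1/0.76) = 686.3^1.3158 = 5399 m

d ≈ 5.40 km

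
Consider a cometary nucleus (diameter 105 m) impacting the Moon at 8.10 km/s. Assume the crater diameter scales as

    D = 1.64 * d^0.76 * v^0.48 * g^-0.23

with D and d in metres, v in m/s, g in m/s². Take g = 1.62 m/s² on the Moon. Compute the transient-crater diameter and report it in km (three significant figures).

In SI units: v = 8100 m/s.
d^0.76 = 105^0.76 = 34.36
v^0.48 = 8100^0.48 = 75.17
g^-0.23 = 1.62^-0.23 = 0.8950
D = 1.64 × 34.36 × 75.17 × 0.8950 = 3791 m
   = 3.791 km

D ≈ 3.79 km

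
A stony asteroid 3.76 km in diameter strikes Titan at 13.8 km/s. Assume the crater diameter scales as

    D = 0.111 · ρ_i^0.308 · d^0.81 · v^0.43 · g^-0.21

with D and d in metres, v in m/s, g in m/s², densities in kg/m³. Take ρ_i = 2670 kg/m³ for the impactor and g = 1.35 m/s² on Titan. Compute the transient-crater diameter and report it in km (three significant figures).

D ≈ 56.2 km

In SI units: d = 3760 m, v = 13800 m/s.
ρ_i^0.308 = 2670^0.308 = 11.36
d^0.81 = 3760^0.81 = 786.9
v^0.43 = 13800^0.43 = 60.28
g^-0.21 = 1.35^-0.21 = 0.9389
D = 0.111 × 11.36 × 786.9 × 60.28 × 0.9389 = 56158 m
   = 56.16 km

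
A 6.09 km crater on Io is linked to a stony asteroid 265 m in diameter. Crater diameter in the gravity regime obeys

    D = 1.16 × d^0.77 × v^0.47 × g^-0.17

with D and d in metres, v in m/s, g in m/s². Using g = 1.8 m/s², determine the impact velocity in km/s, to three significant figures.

Rearranging for v: v = [D / (1.16 · 265^0.77 · 1.8^-0.17)]^(1/0.47).
D = 6090 m.
265^0.77 = 73.43
1.8^-0.17 = 0.9049
Denominator = 1.16 × 73.43 × 0.9049 = 77.08
D / 77.08 = 6090 / 77.08 = 79.01
v = 79.01^(1/0.47) = 79.01^2.1277 = 10907 m/s

v ≈ 10.9 km/s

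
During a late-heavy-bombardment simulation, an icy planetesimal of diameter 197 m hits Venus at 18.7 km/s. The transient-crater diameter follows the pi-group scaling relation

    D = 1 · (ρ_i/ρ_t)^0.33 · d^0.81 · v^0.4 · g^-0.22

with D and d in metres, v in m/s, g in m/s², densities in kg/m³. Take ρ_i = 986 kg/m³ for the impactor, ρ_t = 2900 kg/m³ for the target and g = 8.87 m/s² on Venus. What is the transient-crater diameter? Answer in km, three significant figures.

D ≈ 1.60 km

In SI units: v = 18700 m/s.
(ρ_i/ρ_t)^0.33 = (986/2900)^0.33 = 0.7005
d^0.81 = 197^0.81 = 72.20
v^0.4 = 18700^0.4 = 51.14
g^-0.22 = 8.87^-0.22 = 0.6187
D = 1 × 0.7005 × 72.20 × 51.14 × 0.6187 = 1600 m
   = 1.600 km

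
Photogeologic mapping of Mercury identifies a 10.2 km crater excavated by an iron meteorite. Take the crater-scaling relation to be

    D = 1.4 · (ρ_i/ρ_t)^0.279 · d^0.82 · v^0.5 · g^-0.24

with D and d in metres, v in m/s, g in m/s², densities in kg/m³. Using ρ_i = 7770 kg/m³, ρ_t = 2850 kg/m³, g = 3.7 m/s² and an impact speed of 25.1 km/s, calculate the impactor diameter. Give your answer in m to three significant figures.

Rearranging for d: d = [D / (1.4 · (7770/2850)^0.279 · 25100^0.5 · 3.7^-0.24)]^(1/0.82).
D = 10200 m.
(7770/2850)^0.279 = 1.323
25100^0.5 = 158.4
3.7^-0.24 = 0.7305
Denominator = 1.4 × 1.323 × 158.4 × 0.7305 = 214.3
D / 214.3 = 10200 / 214.3 = 47.60
d = 47.60^(1/0.82) = 47.60^1.2195 = 111.1 m

d ≈ 111 m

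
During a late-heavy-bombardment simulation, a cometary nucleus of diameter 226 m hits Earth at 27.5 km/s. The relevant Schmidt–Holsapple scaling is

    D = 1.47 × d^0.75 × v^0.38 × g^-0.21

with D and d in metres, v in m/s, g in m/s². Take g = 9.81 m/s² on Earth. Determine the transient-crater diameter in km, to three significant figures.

D ≈ 2.58 km

In SI units: v = 27500 m/s.
d^0.75 = 226^0.75 = 58.29
v^0.38 = 27500^0.38 = 48.63
g^-0.21 = 9.81^-0.21 = 0.6191
D = 1.47 × 58.29 × 48.63 × 0.6191 = 2580 m
   = 2.580 km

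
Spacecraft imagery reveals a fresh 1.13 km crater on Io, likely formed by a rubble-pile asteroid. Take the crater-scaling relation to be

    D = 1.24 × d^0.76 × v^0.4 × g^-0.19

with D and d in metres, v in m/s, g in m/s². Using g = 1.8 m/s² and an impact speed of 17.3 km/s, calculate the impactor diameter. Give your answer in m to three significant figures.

Rearranging for d: d = [D / (1.24 · 17300^0.4 · 1.8^-0.19)]^(1/0.76).
D = 1130 m.
17300^0.4 = 49.57
1.8^-0.19 = 0.8943
Denominator = 1.24 × 49.57 × 0.8943 = 54.97
D / 54.97 = 1130 / 54.97 = 20.56
d = 20.56^(1/0.76) = 20.56^1.3158 = 53.42 m

d ≈ 53.4 m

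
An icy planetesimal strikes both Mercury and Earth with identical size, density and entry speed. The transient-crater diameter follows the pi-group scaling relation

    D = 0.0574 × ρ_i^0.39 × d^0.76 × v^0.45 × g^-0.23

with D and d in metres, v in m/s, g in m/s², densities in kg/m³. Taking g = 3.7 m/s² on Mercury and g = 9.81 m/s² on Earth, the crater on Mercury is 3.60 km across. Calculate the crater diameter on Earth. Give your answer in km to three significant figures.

D ≈ 2.88 km

All impactor-dependent factors cancel in the ratio, leaving D_Earth/D_Mercury = (g_Earth/g_Mercury)^-0.23.
(9.81/3.7)^-0.23 = 2.651^-0.23 = 0.7991
D_Earth = 0.7991 × 3.60 km = 2.88 km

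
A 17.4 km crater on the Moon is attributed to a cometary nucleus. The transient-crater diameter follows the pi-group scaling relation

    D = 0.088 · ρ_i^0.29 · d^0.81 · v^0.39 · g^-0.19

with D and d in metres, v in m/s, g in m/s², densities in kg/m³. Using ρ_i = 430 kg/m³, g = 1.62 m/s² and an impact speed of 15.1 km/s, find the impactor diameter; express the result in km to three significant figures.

Rearranging for d: d = [D / (0.088 · 430^0.29 · 15100^0.39 · 1.62^-0.19)]^(1/0.81).
D = 17400 m.
430^0.29 = 5.804
15100^0.39 = 42.64
1.62^-0.19 = 0.9124
Denominator = 0.088 × 5.804 × 42.64 × 0.9124 = 19.87
D / 19.87 = 17400 / 19.87 = 875.7
d = 875.7^(1/0.81) = 875.7^1.2346 = 4292 m

d ≈ 4.29 km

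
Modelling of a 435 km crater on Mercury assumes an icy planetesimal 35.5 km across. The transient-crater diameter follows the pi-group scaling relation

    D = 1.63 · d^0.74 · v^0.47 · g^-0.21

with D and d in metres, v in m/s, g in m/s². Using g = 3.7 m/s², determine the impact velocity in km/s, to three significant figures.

Rearranging for v: v = [D / (1.63 · 35500^0.74 · 3.7^-0.21)]^(1/0.47).
D = 435000 m.
35500^0.74 = 2329
3.7^-0.21 = 0.7598
Denominator = 1.63 × 2329 × 0.7598 = 2884
D / 2884 = 435000 / 2884 = 150.8
v = 150.8^(1/0.47) = 150.8^2.1277 = 43150 m/s

v ≈ 43.2 km/s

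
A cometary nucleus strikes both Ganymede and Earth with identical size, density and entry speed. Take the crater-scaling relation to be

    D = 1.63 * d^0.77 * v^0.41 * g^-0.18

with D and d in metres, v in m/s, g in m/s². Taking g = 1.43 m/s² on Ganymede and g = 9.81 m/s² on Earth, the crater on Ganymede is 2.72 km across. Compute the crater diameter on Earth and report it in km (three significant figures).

All impactor-dependent factors cancel in the ratio, leaving D_Earth/D_Ganymede = (g_Earth/g_Ganymede)^-0.18.
(9.81/1.43)^-0.18 = 6.860^-0.18 = 0.7071
D_Earth = 0.7071 × 2.72 km = 1.92 km

D ≈ 1.92 km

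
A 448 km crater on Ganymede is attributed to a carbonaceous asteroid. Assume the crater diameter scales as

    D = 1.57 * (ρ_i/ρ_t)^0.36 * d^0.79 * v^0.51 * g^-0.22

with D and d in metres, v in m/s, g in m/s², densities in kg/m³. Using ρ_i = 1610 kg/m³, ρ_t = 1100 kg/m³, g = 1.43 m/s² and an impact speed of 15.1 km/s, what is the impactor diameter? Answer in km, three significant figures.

d ≈ 15.0 km

Rearranging for d: d = [D / (1.57 · (1610/1100)^0.36 · 15100^0.51 · 1.43^-0.22)]^(1/0.79).
D = 448000 m.
(1610/1100)^0.36 = 1.147
15100^0.51 = 135.3
1.43^-0.22 = 0.9243
Denominator = 1.57 × 1.147 × 135.3 × 0.9243 = 225.2
D / 225.2 = 448000 / 225.2 = 1989
d = 1989^(1/0.79) = 1989^1.2658 = 14977 m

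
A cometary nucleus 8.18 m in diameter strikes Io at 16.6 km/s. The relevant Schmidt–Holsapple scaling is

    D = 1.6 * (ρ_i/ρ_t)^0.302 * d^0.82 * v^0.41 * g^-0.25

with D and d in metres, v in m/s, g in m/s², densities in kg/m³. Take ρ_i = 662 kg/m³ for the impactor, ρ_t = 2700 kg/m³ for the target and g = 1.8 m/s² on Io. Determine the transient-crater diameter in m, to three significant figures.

D ≈ 272 m

In SI units: v = 16600 m/s.
(ρ_i/ρ_t)^0.302 = (662/2700)^0.302 = 0.6541
d^0.82 = 8.18^0.82 = 5.603
v^0.41 = 16600^0.41 = 53.73
g^-0.25 = 1.8^-0.25 = 0.8633
D = 1.6 × 0.6541 × 5.603 × 53.73 × 0.8633 = 272.0 m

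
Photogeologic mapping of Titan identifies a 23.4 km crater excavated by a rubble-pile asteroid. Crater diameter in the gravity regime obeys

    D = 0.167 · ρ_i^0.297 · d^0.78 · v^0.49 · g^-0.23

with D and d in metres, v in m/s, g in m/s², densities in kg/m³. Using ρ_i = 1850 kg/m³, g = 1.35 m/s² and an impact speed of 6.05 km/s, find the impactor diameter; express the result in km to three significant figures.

Rearranging for d: d = [D / (0.167 · 1850^0.297 · 6050^0.49 · 1.35^-0.23)]^(1/0.78).
D = 23400 m.
1850^0.297 = 9.340
6050^0.49 = 71.30
1.35^-0.23 = 0.9333
Denominator = 0.167 × 9.340 × 71.30 × 0.9333 = 103.8
D / 103.8 = 23400 / 103.8 = 225.4
d = 225.4^(1/0.78) = 225.4^1.2821 = 1039 m

d ≈ 1.04 km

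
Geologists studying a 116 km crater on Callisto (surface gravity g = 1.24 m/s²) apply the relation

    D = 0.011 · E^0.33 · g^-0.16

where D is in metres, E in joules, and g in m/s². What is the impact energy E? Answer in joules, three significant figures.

Rearranging: E = [D / (0.011 · g^-0.16)]^(1/0.33).
D = 116000 m.
g^-0.16 = 1.24^-0.16 = 0.9662
D / (0.011 × 0.9662) = 116000 / (0.01063) = 1.091 × 10^7
E = (1.091 × 10^7)^3.0303 = 2.122 × 10^21 J

E ≈ 2.12 × 10^21 J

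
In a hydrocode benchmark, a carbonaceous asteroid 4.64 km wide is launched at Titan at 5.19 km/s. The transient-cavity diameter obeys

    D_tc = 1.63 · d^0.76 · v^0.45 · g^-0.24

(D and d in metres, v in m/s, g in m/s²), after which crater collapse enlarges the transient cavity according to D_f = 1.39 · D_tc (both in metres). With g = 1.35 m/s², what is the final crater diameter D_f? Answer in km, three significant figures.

In SI: d = 4640 m, v = 5190 m/s.
d^0.76 = 4640^0.76 = 611.7
v^0.45 = 5190^0.45 = 46.97
g^-0.24 = 1.35^-0.24 = 0.9305
D_tc = 1.63 × 611.7 × 46.97 × 0.9305 = 43580 m
D_f = 1.39 × 43580 = 60576 m
     = 60.58 km

D_f ≈ 60.6 km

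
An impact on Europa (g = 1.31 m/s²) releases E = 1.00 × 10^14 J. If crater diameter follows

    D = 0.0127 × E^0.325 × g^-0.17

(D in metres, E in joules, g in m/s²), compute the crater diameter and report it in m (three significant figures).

E^0.325 = (1.00 × 10^14)^0.325 = 3.548 × 10^4
g^-0.17 = 1.31^-0.17 = 0.9551
D = 0.0127 × 3.548 × 10^4 × 0.9551 = 430.4 m

D ≈ 430 m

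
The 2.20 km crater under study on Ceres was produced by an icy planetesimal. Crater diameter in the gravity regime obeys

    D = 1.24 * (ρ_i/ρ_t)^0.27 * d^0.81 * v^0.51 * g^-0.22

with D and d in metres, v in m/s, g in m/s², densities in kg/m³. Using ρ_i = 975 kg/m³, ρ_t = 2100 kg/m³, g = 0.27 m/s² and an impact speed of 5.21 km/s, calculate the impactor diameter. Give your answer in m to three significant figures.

d ≈ 42.4 m

Rearranging for d: d = [D / (1.24 · (975/2100)^0.27 · 5210^0.51 · 0.27^-0.22)]^(1/0.81).
D = 2200 m.
(975/2100)^0.27 = 0.8129
5210^0.51 = 78.63
0.27^-0.22 = 1.334
Denominator = 1.24 × 0.8129 × 78.63 × 1.334 = 105.7
D / 105.7 = 2200 / 105.7 = 20.81
d = 20.81^(1/0.81) = 20.81^1.2346 = 42.42 m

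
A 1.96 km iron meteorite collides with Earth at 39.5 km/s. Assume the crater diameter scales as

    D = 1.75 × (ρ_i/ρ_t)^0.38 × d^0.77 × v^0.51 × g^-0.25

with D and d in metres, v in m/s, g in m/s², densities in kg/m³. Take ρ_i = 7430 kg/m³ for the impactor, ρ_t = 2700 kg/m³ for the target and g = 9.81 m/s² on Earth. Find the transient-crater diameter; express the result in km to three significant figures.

D ≈ 110 km

In SI units: d = 1960 m, v = 39500 m/s.
(ρ_i/ρ_t)^0.38 = (7430/2700)^0.38 = 1.469
d^0.77 = 1960^0.77 = 342.8
v^0.51 = 39500^0.51 = 220.9
g^-0.25 = 9.81^-0.25 = 0.5650
D = 1.75 × 1.469 × 342.8 × 220.9 × 0.5650 = 1.100 × 10^5 m
   = 110.0 km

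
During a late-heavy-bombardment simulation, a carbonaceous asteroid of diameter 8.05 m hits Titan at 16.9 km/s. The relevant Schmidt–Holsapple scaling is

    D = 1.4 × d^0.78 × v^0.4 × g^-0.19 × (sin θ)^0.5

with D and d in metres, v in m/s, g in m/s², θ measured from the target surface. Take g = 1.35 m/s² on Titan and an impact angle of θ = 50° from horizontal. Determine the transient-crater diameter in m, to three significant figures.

D ≈ 289 m

In SI units: v = 16900 m/s.
d^0.78 = 8.05^0.78 = 5.088
v^0.4 = 16900^0.4 = 49.11
g^-0.19 = 1.35^-0.19 = 0.9446
(sin 50°)^0.5 = 0.7660^0.5 = 0.8752
D = 1.4 × 5.088 × 49.11 × 0.9446 × 0.8752 = 289.2 m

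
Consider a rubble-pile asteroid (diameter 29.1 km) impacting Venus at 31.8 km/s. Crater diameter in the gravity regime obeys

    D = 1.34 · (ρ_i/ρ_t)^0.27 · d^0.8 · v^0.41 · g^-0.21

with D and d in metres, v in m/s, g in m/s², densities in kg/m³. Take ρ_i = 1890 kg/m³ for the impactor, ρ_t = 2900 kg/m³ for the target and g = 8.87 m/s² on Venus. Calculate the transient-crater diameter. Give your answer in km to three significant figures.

In SI units: d = 29100 m, v = 31800 m/s.
(ρ_i/ρ_t)^0.27 = (1890/2900)^0.27 = 0.8908
d^0.8 = 29100^0.8 = 3725
v^0.41 = 31800^0.41 = 70.14
g^-0.21 = 8.87^-0.21 = 0.6323
D = 1.34 × 0.8908 × 3725 × 70.14 × 0.6323 = 1.972 × 10^5 m
   = 197.2 km

D ≈ 197 km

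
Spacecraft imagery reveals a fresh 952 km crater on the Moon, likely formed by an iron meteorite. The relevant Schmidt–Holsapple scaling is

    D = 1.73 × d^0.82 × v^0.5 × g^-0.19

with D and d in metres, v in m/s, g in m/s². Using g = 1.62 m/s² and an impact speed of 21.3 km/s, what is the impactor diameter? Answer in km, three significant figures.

d ≈ 25.7 km

Rearranging for d: d = [D / (1.73 · 21300^0.5 · 1.62^-0.19)]^(1/0.82).
D = 952000 m.
21300^0.5 = 145.9
1.62^-0.19 = 0.9124
Denominator = 1.73 × 145.9 × 0.9124 = 230.3
D / 230.3 = 952000 / 230.3 = 4134
d = 4134^(1/0.82) = 4134^1.2195 = 25714 m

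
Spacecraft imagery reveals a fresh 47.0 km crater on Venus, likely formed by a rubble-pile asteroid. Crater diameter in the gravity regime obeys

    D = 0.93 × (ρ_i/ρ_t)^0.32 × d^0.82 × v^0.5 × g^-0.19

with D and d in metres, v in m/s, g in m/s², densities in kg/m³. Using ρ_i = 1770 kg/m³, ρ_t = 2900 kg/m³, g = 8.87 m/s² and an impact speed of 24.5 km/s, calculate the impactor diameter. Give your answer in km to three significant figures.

Rearranging for d: d = [D / (0.93 · (1770/2900)^0.32 · 24500^0.5 · 8.87^-0.19)]^(1/0.82).
D = 47000 m.
(1770/2900)^0.32 = 0.8539
24500^0.5 = 156.5
8.87^-0.19 = 0.6605
Denominator = 0.93 × 0.8539 × 156.5 × 0.6605 = 82.09
D / 82.09 = 47000 / 82.09 = 572.5
d = 572.5^(1/0.82) = 572.5^1.2195 = 2307 m

d ≈ 2.31 km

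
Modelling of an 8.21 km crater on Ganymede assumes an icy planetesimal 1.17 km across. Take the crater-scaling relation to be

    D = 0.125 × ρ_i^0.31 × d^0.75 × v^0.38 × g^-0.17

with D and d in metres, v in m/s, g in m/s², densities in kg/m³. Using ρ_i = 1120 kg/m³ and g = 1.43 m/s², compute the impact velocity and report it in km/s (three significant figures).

Rearranging for v: v = [D / (0.125 · 1120^0.31 · 1170^0.75 · 1.43^-0.17)]^(1/0.38).
D = 8210 m.
1120^0.31 = 8.816
1170^0.75 = 200.1
1.43^-0.17 = 0.9410
Denominator = 0.125 × 8.816 × 200.1 × 0.9410 = 207.5
D / 207.5 = 8210 / 207.5 = 39.57
v = 39.57^(1/0.38) = 39.57^2.6316 = 15982 m/s

v ≈ 16.0 km/s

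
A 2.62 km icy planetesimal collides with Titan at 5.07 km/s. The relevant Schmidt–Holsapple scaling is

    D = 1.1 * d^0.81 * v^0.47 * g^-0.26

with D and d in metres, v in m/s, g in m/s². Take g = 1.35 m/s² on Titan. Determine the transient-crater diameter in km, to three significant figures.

D ≈ 32.9 km

In SI units: d = 2620 m, v = 5070 m/s.
d^0.81 = 2620^0.81 = 587.3
v^0.47 = 5070^0.47 = 55.13
g^-0.26 = 1.35^-0.26 = 0.9249
D = 1.1 × 587.3 × 55.13 × 0.9249 = 32941 m
   = 32.94 km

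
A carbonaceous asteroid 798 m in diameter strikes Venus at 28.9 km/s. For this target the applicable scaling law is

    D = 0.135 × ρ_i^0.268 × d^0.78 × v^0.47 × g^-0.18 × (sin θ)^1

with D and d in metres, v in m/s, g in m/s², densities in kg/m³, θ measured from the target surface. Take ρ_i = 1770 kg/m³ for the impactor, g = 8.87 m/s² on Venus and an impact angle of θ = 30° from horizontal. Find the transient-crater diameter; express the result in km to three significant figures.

D ≈ 7.75 km

In SI units: v = 28900 m/s.
ρ_i^0.268 = 1770^0.268 = 7.421
d^0.78 = 798^0.78 = 183.5
v^0.47 = 28900^0.47 = 124.9
g^-0.18 = 8.87^-0.18 = 0.6751
(sin 30°)^1 = 0.5000^1 = 0.5000
D = 0.135 × 7.421 × 183.5 × 124.9 × 0.6751 × 0.5000 = 7751 m
   = 7.751 km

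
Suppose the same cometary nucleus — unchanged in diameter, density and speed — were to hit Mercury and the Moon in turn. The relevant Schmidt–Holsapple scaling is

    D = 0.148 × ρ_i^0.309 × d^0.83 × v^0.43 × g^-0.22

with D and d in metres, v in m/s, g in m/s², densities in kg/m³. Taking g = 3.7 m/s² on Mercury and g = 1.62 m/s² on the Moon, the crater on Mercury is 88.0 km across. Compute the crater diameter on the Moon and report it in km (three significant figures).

D ≈ 106 km

All impactor-dependent factors cancel in the ratio, leaving D_Moon/D_Mercury = (g_Moon/g_Mercury)^-0.22.
(1.62/3.7)^-0.22 = 0.4378^-0.22 = 1.199
D_Moon = 1.199 × 88.0 km = 106 km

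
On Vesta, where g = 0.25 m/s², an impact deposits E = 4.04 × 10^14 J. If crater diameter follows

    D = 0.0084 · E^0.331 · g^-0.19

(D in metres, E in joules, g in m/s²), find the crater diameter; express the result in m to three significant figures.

E^0.331 = (4.04 × 10^14)^0.331 = 6.835 × 10^4
g^-0.19 = 0.25^-0.19 = 1.301
D = 0.0084 × 6.835 × 10^4 × 1.301 = 747.0 m

D ≈ 747 m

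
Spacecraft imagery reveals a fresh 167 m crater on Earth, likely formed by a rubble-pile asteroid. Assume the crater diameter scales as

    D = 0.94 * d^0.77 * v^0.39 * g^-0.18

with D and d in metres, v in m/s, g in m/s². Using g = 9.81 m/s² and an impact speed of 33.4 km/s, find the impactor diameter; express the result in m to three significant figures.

d ≈ 7.28 m

Rearranging for d: d = [D / (0.94 · 33400^0.39 · 9.81^-0.18)]^(1/0.77).
33400^0.39 = 58.11
9.81^-0.18 = 0.6630
Denominator = 0.94 × 58.11 × 0.6630 = 36.22
D / 36.22 = 167 / 36.22 = 4.611
d = 4.611^(1/0.77) = 4.611^1.2987 = 7.279 m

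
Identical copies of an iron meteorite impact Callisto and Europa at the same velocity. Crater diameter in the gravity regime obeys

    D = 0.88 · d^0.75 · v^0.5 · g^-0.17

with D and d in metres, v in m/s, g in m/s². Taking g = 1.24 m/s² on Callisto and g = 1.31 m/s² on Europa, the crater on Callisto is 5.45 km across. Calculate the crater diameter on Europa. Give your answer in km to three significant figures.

All impactor-dependent factors cancel in the ratio, leaving D_Europa/D_Callisto = (g_Europa/g_Callisto)^-0.17.
(1.31/1.24)^-0.17 = 1.056^-0.17 = 0.9908
D_Europa = 0.9908 × 5.45 km = 5.40 km

D ≈ 5.40 km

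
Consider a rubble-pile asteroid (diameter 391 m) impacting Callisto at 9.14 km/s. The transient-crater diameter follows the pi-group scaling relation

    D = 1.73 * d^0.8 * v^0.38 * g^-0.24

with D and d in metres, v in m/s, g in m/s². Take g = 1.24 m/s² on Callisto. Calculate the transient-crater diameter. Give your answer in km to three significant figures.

D ≈ 6.23 km

In SI units: v = 9140 m/s.
d^0.8 = 391^0.8 = 118.5
v^0.38 = 9140^0.38 = 32.00
g^-0.24 = 1.24^-0.24 = 0.9497
D = 1.73 × 118.5 × 32.00 × 0.9497 = 6230 m
   = 6.230 km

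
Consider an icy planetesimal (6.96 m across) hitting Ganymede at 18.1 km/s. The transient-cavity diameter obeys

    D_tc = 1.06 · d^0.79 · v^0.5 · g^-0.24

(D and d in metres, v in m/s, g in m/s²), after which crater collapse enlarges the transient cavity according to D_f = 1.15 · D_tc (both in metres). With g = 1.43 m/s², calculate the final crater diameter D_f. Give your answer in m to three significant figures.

v = 18100 m/s.
d^0.79 = 6.96^0.79 = 4.631
v^0.5 = 18100^0.5 = 134.5
g^-0.24 = 1.43^-0.24 = 0.9177
D_tc = 1.06 × 4.631 × 134.5 × 0.9177 = 605.9 m
D_f = 1.15 × 605.9 = 696.8 m

D_f ≈ 697 m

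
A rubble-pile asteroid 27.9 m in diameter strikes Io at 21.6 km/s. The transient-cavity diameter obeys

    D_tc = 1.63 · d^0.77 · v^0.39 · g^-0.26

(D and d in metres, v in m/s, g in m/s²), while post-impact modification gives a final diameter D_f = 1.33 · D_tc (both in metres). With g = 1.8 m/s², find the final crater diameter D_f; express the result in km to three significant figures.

D_f ≈ 1.18 km

v = 21600 m/s.
d^0.77 = 27.9^0.77 = 12.98
v^0.39 = 21600^0.39 = 49.03
g^-0.26 = 1.8^-0.26 = 0.8583
D_tc = 1.63 × 12.98 × 49.03 × 0.8583 = 890.4 m
D_f = 1.33 × 890.4 = 1184 m
     = 1.184 km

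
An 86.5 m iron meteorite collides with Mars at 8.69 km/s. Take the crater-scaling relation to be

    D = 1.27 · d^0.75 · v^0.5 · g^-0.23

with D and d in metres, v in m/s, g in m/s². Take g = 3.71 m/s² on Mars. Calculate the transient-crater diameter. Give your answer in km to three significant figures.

D ≈ 2.48 km

In SI units: v = 8690 m/s.
d^0.75 = 86.5^0.75 = 28.36
v^0.5 = 8690^0.5 = 93.22
g^-0.23 = 3.71^-0.23 = 0.7397
D = 1.27 × 28.36 × 93.22 × 0.7397 = 2484 m
   = 2.484 km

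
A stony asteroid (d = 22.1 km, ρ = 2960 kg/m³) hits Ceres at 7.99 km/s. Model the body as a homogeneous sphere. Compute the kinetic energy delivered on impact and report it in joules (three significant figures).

E ≈ 5.34 × 10^23 J

d = 22100 m; v = 7990 m/s.
Mass m = (π/6) ρ d³ = (π/6) × 2960 × (22100)³ = 1.673 × 10^16 kg
E = ½ m v² = 0.5 × 1.673 × 10^16 × (7990)² = 5.340 × 10^23 J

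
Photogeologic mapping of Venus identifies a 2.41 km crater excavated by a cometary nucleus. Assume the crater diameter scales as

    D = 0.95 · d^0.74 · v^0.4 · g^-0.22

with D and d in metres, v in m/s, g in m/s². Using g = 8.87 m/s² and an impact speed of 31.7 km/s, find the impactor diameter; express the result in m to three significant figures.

d ≈ 281 m

Rearranging for d: d = [D / (0.95 · 31700^0.4 · 8.87^-0.22)]^(1/0.74).
D = 2410 m.
31700^0.4 = 63.16
8.87^-0.22 = 0.6187
Denominator = 0.95 × 63.16 × 0.6187 = 37.12
D / 37.12 = 2410 / 37.12 = 64.92
d = 64.92^(1/0.74) = 64.92^1.3514 = 281.4 m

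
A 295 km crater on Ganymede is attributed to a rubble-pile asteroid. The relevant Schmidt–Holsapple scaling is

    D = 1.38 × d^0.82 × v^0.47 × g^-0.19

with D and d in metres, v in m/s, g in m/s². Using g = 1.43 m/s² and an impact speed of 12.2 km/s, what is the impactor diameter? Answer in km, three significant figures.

Rearranging for d: d = [D / (1.38 · 12200^0.47 · 1.43^-0.19)]^(1/0.82).
D = 295000 m.
12200^0.47 = 83.29
1.43^-0.19 = 0.9343
Denominator = 1.38 × 83.29 × 0.9343 = 107.4
D / 107.4 = 295000 / 107.4 = 2747
d = 2747^(1/0.82) = 2747^1.2195 = 15620 m

d ≈ 15.6 km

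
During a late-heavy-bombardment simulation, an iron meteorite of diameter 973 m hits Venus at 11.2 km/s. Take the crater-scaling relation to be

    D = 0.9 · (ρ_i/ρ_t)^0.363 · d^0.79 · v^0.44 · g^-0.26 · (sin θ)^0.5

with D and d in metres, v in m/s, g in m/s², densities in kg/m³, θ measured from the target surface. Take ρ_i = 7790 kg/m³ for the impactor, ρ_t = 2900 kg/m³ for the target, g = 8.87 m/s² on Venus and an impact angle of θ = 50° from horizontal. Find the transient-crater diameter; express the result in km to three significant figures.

In SI units: v = 11200 m/s.
(ρ_i/ρ_t)^0.363 = (7790/2900)^0.363 = 1.431
d^0.79 = 973^0.79 = 229.4
v^0.44 = 11200^0.44 = 60.49
g^-0.26 = 8.87^-0.26 = 0.5669
(sin 50°)^0.5 = 0.7660^0.5 = 0.8752
D = 0.9 × 1.431 × 229.4 × 60.49 × 0.5669 × 0.8752 = 8867 m
   = 8.867 km

D ≈ 8.87 km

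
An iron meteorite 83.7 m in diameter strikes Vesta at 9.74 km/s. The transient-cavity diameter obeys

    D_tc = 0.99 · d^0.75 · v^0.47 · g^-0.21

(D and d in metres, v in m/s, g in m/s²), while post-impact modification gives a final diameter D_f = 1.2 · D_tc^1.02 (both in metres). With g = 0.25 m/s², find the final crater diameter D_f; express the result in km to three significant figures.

v = 9740 m/s.
d^0.75 = 83.7^0.75 = 27.67
v^0.47 = 9740^0.47 = 74.92
g^-0.21 = 0.25^-0.21 = 1.338
D_tc = 0.99 × 27.67 × 74.92 × 1.338 = 2746 m
D_f = 1.2 × (2746)^1.02 = 3861 m
     = 3.861 km

D_f ≈ 3.86 km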